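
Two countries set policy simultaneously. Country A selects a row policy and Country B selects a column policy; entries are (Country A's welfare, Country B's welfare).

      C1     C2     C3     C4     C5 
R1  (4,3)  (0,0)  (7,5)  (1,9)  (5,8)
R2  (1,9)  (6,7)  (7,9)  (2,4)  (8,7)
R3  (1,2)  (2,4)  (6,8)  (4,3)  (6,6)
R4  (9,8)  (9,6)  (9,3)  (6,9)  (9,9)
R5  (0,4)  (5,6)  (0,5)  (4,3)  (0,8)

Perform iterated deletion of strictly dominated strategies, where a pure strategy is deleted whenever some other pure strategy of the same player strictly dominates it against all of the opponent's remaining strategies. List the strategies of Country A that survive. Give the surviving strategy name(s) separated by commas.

Row R1 is eliminated: R4 beats it against every remaining column (C1: 9>4, C2: 9>0, C3: 9>7, C4: 6>1, C5: 9>5).
For Country A, R4 strictly dominates R2 on the remaining columns (C1: 9>1, C2: 9>6, C3: 9>7, C4: 6>2, C5: 9>8); eliminate R2.
Row R3 is eliminated: R4 beats it against every remaining column (C1: 9>1, C2: 9>2, C3: 9>6, C4: 6>4, C5: 9>6).
Country A's strategy R5 is strictly dominated by R4 (C1: 9>0, C2: 9>5, C3: 9>0, C4: 6>4, C5: 9>0) and is removed.
Country B's strategy C1 is strictly dominated by C4 (R4: 9>8) and is removed.
Column C2 is eliminated: C4 beats it against every remaining row (R4: 9>6).
For Country B, C4 strictly dominates C3 on the remaining rows (R4: 9>3); eliminate C3.
Among the remaining strategies, none is strictly dominated by another pure strategy of the same player, so the elimination stops.
Surviving strategies — Country A: {R4}; Country B: {C4, C5}.

R4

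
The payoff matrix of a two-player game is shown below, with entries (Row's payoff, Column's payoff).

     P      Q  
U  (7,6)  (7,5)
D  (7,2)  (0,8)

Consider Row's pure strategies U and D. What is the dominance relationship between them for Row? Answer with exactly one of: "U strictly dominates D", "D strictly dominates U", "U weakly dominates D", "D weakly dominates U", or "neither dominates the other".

U weakly dominates D

Compare U to D across every action of Column: P: 7=7, Q: 7>0.
U is at least as good everywhere and strictly better somewhere (tied only at P), so U weakly but not strictly dominates D.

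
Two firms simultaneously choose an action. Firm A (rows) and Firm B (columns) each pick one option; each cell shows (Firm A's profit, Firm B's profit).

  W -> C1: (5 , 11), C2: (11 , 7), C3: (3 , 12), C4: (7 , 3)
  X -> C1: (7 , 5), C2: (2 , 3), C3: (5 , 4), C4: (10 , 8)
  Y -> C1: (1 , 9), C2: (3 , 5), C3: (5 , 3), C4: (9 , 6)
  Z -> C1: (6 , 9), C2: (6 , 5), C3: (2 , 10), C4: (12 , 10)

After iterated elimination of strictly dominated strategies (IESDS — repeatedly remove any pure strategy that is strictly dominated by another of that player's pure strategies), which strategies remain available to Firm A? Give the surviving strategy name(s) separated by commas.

X, Y, Z

For Firm B, C1 strictly dominates C2 on the remaining rows (W: 11>7, X: 5>3, Y: 9>5, Z: 9>5); eliminate C2.
Row W is eliminated: X beats it against every remaining column (C1: 7>5, C3: 5>3, C4: 10>7).
Among the remaining strategies, none is strictly dominated by another pure strategy of the same player, so the elimination stops.
Surviving strategies — Firm A: {X, Y, Z}; Firm B: {C1, C3, C4}.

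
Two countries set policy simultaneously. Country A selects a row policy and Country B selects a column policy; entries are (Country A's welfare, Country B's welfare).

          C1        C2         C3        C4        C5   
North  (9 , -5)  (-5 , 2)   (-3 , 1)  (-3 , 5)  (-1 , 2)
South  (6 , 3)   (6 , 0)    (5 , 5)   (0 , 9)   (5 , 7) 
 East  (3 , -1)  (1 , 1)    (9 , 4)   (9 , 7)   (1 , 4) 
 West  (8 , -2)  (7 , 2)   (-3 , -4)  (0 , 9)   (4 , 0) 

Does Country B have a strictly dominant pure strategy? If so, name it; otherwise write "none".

C4

C4 vs C1: North: 5>-5, South: 9>3, East: 7>-1, West: 9>-2.
C4 vs C2: North: 5>2, South: 9>0, East: 7>1, West: 9>2.
C4 vs C3: North: 5>1, South: 9>5, East: 7>4, West: 9>-4.
C4 vs C5: North: 5>2, South: 9>7, East: 7>4, West: 9>0.
C4 strictly beats every other strategy against every opponent action, so it is strictly dominant.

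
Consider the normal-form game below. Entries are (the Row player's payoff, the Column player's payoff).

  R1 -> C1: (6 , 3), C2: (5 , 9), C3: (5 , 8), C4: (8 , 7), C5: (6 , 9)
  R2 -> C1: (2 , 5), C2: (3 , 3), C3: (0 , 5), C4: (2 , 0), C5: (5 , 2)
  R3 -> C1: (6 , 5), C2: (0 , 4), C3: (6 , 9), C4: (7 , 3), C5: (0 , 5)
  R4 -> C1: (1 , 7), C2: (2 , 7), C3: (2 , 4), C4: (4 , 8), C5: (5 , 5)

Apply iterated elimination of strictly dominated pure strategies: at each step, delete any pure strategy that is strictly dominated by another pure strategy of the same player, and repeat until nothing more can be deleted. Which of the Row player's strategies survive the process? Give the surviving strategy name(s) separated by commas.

The Row player's strategy R2 is strictly dominated by R1 (C1: 6>2, C2: 5>3, C3: 5>0, C4: 8>2, C5: 6>5) and is removed.
Row R4 is eliminated: R1 beats it against every remaining column (C1: 6>1, C2: 5>2, C3: 5>2, C4: 8>4, C5: 6>5).
The Column player's strategy C1 is strictly dominated by C3 (R1: 8>3, R3: 9>5) and is removed.
The Column player's strategy C4 is strictly dominated by C2 (R1: 9>7, R3: 4>3) and is removed.
Among the remaining strategies, none is strictly dominated by another pure strategy of the same player, so the elimination stops.
Surviving strategies — the Row player: {R1, R3}; the Column player: {C2, C3, C5}.

R1, R3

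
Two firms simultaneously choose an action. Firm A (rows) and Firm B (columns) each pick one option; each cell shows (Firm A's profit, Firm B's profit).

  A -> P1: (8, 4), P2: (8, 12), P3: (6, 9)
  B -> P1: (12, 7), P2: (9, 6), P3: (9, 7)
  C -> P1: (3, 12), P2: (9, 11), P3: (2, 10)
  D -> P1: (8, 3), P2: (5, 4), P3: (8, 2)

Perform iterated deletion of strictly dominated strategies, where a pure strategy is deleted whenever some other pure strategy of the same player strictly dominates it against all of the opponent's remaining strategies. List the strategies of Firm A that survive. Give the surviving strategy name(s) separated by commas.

B

Row A is eliminated: B beats it against every remaining column (P1: 12>8, P2: 9>8, P3: 9>6).
Row D is eliminated: B beats it against every remaining column (P1: 12>8, P2: 9>5, P3: 9>8).
For Firm B, P1 strictly dominates P2 on the remaining rows (B: 7>6, C: 12>11); eliminate P2.
Firm A's strategy C is strictly dominated by B (P1: 12>3, P3: 9>2) and is removed.
Among the remaining strategies, none is strictly dominated by another pure strategy of the same player, so the elimination stops.
Surviving strategies — Firm A: {B}; Firm B: {P1, P3}.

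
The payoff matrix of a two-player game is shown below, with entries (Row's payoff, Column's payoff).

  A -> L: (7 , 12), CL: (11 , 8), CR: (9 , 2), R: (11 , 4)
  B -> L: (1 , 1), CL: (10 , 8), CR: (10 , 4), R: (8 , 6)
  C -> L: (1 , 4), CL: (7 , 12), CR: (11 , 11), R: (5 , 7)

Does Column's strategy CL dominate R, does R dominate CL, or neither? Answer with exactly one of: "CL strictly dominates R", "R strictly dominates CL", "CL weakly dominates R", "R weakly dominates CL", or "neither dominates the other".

Compare CL to R across every action of Row: A: 8>4, B: 8>6, C: 12>7.
CL gives a strictly higher payoff against every action of Row, so CL strictly dominates R.

CL strictly dominates R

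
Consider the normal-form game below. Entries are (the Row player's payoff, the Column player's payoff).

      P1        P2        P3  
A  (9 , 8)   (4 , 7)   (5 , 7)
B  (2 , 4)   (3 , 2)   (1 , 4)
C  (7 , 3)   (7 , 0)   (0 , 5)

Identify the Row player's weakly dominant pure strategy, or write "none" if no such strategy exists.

A fails to dominate C at P2 (4<7).
B fails to dominate A at P1 (2<9).
C fails to dominate A at P1 (7<9).
No single strategy dominates all the others.

none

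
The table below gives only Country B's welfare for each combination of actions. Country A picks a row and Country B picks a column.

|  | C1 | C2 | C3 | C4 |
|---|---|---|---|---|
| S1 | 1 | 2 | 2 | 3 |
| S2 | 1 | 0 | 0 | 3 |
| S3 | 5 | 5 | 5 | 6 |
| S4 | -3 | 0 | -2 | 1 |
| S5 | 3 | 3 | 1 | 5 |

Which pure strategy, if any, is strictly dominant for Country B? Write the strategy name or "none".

C4

C4 vs C1: S1: 3>1, S2: 3>1, S3: 6>5, S4: 1>-3, S5: 5>3.
C4 vs C2: S1: 3>2, S2: 3>0, S3: 6>5, S4: 1>0, S5: 5>3.
C4 vs C3: S1: 3>2, S2: 3>0, S3: 6>5, S4: 1>-2, S5: 5>1.
C4 strictly beats every other strategy against every opponent action, so it is strictly dominant.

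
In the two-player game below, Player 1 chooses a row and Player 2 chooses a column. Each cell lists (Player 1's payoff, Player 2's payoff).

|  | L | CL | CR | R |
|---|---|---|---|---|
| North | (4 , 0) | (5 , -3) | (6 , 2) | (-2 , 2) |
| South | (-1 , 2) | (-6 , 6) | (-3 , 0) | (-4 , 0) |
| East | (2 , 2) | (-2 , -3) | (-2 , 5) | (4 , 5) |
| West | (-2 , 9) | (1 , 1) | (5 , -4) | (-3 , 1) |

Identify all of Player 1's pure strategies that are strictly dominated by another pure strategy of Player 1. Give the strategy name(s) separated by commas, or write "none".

South, West

North is not dominated — it holds its own against South at L (4>-1); East at L (4>2); West at L (4>-2).
South: dominated, since North does at least as well everywhere (L: 4>-1, CL: 5>-6, CR: 6>-3, R: -2>-4).
East: no other strategy beats it everywhere (North at R (4>-2); South at L (2>-1); West at L (2>-2)).
West: dominated, since North does at least as well everywhere (L: 4>-2, CL: 5>1, CR: 6>5, R: -2>-3).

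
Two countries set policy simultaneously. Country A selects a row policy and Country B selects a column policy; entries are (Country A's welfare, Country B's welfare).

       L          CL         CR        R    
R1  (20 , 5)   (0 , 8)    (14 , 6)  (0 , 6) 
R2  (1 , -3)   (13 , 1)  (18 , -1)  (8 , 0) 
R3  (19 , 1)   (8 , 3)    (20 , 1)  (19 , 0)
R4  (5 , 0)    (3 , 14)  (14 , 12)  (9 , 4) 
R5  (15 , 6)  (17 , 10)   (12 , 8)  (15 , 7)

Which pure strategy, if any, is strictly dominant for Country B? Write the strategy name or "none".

CL vs L: R1: 8>5, R2: 1>-3, R3: 3>1, R4: 14>0, R5: 10>6.
CL vs CR: R1: 8>6, R2: 1>-1, R3: 3>1, R4: 14>12, R5: 10>8.
CL vs R: R1: 8>6, R2: 1>0, R3: 3>0, R4: 14>4, R5: 10>7.
CL strictly beats every other strategy against every opponent action, so it is strictly dominant.

CL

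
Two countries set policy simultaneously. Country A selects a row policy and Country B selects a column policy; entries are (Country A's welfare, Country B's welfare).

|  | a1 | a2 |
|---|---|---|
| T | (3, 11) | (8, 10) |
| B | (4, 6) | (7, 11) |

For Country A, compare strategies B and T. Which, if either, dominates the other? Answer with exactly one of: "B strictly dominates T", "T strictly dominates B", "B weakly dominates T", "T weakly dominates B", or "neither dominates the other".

Compare B to T across each opponent action: a1: 4>3, a2: 7<8.
B does better at a1 but worse at a2; neither strategy dominates the other.

neither dominates the other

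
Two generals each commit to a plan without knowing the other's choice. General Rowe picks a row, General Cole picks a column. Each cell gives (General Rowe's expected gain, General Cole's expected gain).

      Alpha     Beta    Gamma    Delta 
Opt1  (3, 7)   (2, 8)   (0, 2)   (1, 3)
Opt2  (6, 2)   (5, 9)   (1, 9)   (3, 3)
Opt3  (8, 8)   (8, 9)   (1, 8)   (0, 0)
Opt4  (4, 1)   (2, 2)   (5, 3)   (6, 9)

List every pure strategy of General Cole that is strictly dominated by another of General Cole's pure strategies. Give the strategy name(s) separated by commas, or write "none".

Alpha is strictly dominated by Beta (Opt1: 8>7, Opt2: 9>2, Opt3: 9>8, Opt4: 2>1).
Beta: no other strategy beats it everywhere (Alpha at Opt1 (8>7); Gamma at Opt1 (8>2); Delta at Opt1 (8>3)).
Gamma is not dominated — it holds its own against Alpha at Opt2 (9>2); Beta at Opt2 (9=9); Delta at Opt2 (9>3).
Nothing dominates Delta: Alpha at Opt2 (3>2); Beta at Opt4 (9>2); Gamma at Opt1 (3>2).

Alpha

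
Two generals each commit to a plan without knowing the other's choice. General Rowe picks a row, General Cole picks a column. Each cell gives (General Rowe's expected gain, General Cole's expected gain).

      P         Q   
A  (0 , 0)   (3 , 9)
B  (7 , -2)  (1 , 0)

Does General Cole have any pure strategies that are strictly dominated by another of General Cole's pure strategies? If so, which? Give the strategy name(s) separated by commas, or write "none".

P

Q strictly dominates P — A: 9>0, B: 0>-2.
Nothing dominates Q: P at A (9>0).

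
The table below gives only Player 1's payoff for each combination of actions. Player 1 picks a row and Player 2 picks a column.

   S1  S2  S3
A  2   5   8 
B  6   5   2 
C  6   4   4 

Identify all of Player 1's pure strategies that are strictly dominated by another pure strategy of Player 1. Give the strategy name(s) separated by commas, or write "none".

none

A is not dominated — it holds its own against B at S2 (5=5); C at S2 (5>4).
B is not dominated — it holds its own against A at S1 (6>2); C at S1 (6=6).
C: no other strategy beats it everywhere (A at S1 (6>2); B at S1 (6=6)).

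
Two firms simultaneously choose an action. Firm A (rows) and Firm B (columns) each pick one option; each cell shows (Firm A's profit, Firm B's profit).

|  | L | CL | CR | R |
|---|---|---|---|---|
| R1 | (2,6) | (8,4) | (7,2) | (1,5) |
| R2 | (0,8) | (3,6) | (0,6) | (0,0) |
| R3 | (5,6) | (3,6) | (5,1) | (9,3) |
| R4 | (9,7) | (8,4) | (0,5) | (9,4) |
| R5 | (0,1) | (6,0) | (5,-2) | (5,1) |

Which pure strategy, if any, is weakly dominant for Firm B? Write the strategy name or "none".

L vs CL: R1: 6>4, R2: 8>6, R3: 6=6, R4: 7>4, R5: 1>0.
L vs CR: R1: 6>2, R2: 8>6, R3: 6>1, R4: 7>5, R5: 1>-2.
L vs R: R1: 6>5, R2: 8>0, R3: 6>3, R4: 7>4, R5: 1=1.
L is at least as good as every other strategy against every opponent action, so it is weakly dominant.

L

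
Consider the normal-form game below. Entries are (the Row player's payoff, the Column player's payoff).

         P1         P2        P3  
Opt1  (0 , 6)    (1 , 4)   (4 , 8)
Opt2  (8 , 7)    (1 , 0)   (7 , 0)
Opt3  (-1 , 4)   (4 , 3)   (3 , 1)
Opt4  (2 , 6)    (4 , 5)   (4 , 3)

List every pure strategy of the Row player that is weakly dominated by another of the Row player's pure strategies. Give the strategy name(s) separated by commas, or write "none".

Opt1 is weakly dominated by Opt2 (P1: 8>0, P2: 1=1, P3: 7>4).
Opt2 is not dominated — it holds its own against Opt1 at P1 (8>0); Opt3 at P1 (8>-1); Opt4 at P1 (8>2).
Opt3: dominated, since Opt4 does at least as well everywhere (P1: 2>-1, P2: 4=4, P3: 4>3).
Opt4 is not dominated — it holds its own against Opt1 at P1 (2>0); Opt2 at P2 (4>1); Opt3 at P1 (2>-1).

Opt1, Opt3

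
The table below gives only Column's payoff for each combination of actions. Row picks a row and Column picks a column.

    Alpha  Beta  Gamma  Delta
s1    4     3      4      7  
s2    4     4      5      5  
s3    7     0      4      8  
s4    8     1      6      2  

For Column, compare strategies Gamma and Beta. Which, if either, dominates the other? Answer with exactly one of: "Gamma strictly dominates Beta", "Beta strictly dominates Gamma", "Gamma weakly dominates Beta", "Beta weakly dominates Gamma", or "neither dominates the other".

Gamma strictly dominates Beta

Compare Gamma to Beta across each choice by Row: s1: 4>3, s2: 5>4, s3: 4>0, s4: 6>1.
Every comparison favours Gamma, so Gamma strictly dominates Beta.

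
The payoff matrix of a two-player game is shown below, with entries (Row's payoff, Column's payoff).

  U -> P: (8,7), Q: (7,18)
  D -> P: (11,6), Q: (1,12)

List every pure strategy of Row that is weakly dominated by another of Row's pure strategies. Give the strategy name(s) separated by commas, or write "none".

U is not dominated — it holds its own against D at Q (7>1).
D is not dominated — it holds its own against U at P (11>8).

none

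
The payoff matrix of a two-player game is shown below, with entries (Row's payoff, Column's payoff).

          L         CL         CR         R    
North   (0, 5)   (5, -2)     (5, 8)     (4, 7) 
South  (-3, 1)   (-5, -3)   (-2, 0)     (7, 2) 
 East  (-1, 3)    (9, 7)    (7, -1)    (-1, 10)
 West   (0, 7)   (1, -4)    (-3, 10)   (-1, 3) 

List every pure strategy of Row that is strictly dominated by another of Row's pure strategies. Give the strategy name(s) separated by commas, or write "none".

North is not dominated — it holds its own against South at L (0>-3); East at L (0>-1); West at L (0=0).
South: no other strategy beats it everywhere (North at R (7>4); East at R (7>-1); West at CR (-2>-3)).
Nothing dominates East: North at CL (9>5); South at L (-1>-3); West at CL (9>1).
Nothing dominates West: North at L (0=0); South at L (0>-3); East at L (0>-1).

none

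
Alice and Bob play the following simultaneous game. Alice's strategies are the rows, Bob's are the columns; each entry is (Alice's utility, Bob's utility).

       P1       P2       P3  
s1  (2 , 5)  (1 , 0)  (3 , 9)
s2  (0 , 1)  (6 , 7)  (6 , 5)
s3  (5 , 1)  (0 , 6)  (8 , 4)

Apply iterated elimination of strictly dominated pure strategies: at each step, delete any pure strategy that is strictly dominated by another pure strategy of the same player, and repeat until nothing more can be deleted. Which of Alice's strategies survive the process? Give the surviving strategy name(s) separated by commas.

Bob's strategy P1 is strictly dominated by P3 (s1: 9>5, s2: 5>1, s3: 4>1) and is removed.
Row s1 is eliminated: s2 beats it against every remaining column (P2: 6>1, P3: 6>3).
For Bob, P2 strictly dominates P3 on the remaining rows (s2: 7>5, s3: 6>4); eliminate P3.
Row s3 is eliminated: s2 beats it against every remaining column (P2: 6>0).
Among the remaining strategies, none is strictly dominated by another pure strategy of the same player, so the elimination stops.
Surviving strategies — Alice: {s2}; Bob: {P2}.

s2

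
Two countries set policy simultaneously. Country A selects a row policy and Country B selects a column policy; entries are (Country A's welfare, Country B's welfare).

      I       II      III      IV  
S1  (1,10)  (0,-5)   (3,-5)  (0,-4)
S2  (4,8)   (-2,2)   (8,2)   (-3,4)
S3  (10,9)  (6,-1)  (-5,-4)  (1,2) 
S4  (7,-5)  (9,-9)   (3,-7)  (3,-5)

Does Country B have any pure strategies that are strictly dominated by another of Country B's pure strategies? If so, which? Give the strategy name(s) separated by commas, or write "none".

II, III

Nothing dominates I: II at S1 (10>-5); III at S1 (10>-5); IV at S1 (10>-4).
II: dominated, since I does at least as well everywhere (S1: 10>-5, S2: 8>2, S3: 9>-1, S4: -5>-9).
III: dominated, since I does at least as well everywhere (S1: 10>-5, S2: 8>2, S3: 9>-4, S4: -5>-7).
Nothing dominates IV: I at S4 (-5=-5); II at S1 (-4>-5); III at S1 (-4>-5).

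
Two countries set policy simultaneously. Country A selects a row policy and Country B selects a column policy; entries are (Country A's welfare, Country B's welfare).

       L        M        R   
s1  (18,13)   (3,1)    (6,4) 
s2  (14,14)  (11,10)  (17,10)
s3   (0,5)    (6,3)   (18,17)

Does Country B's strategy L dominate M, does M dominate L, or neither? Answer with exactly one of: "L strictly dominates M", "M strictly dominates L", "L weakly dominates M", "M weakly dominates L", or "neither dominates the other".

L strictly dominates M

L's payoffs vs M's, by Country A's action — s1: 13>1, s2: 14>10, s3: 5>3.
Every comparison favours L, so L strictly dominates M.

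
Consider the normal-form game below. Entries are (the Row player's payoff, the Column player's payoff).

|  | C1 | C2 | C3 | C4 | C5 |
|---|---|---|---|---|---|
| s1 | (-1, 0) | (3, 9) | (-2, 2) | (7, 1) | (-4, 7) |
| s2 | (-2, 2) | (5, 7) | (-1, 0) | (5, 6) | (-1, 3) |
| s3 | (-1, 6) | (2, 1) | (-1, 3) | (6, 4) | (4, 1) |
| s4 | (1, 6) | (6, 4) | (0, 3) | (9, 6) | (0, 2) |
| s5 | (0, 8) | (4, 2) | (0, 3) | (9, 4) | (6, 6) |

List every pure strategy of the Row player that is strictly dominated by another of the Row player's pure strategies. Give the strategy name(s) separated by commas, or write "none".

s1 is strictly dominated by s4 (C1: 1>-1, C2: 6>3, C3: 0>-2, C4: 9>7, C5: 0>-4).
s2: dominated, since s4 does at least as well everywhere (C1: 1>-2, C2: 6>5, C3: 0>-1, C4: 9>5, C5: 0>-1).
s5 strictly dominates s3 — C1: 0>-1, C2: 4>2, C3: 0>-1, C4: 9>6, C5: 6>4.
s4: no other strategy beats it everywhere (s1 at C1 (1>-1); s2 at C1 (1>-2); s3 at C1 (1>-1); s5 at C1 (1>0)).
s5: no other strategy beats it everywhere (s1 at C1 (0>-1); s2 at C1 (0>-2); s3 at C1 (0>-1); s4 at C3 (0=0)).

s1, s2, s3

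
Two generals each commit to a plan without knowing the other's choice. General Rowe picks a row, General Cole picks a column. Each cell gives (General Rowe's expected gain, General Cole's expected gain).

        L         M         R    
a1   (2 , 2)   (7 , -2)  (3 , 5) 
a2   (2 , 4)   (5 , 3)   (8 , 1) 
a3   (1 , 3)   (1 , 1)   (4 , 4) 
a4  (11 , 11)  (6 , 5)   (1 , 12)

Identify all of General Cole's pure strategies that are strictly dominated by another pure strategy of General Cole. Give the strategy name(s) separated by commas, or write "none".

L: no other strategy beats it everywhere (M at a1 (2>-2); R at a2 (4>1)).
L strictly dominates M — a1: 2>-2, a2: 4>3, a3: 3>1, a4: 11>5.
Nothing dominates R: L at a1 (5>2); M at a1 (5>-2).

M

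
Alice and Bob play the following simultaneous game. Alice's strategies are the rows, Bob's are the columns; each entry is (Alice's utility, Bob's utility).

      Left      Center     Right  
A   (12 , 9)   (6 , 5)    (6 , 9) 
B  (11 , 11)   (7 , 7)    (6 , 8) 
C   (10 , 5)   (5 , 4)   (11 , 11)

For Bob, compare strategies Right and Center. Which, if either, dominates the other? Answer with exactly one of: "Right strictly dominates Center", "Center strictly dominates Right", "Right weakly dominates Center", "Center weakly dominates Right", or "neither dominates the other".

Compare Right to Center across every action of Alice: A: 9>5, B: 8>7, C: 11>4.
Right gives a strictly higher payoff against every action of Alice, so Right strictly dominates Center.

Right strictly dominates Center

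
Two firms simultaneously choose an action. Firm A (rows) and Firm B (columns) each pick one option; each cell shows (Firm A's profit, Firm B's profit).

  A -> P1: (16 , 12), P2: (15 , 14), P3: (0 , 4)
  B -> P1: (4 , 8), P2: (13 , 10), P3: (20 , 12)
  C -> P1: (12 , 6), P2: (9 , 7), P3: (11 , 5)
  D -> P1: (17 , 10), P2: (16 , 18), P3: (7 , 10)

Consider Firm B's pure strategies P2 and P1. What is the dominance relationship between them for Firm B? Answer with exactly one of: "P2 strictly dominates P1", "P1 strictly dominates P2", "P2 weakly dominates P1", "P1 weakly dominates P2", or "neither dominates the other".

P2 strictly dominates P1

P2's payoffs vs P1's, by Firm A's action — A: 14>12, B: 10>8, C: 7>6, D: 18>10.
P2 gives a strictly higher payoff against each choice by Firm A, so P2 strictly dominates P1.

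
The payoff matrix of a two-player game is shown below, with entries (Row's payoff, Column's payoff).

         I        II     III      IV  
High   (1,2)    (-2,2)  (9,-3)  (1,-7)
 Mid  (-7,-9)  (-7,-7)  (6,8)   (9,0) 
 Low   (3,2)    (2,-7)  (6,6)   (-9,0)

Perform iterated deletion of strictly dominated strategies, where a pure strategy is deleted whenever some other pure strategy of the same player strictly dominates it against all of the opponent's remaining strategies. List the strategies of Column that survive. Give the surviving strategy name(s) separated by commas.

Column IV is eliminated: III beats it against every remaining row (High: -3>-7, Mid: 8>0, Low: 6>0).
Row's strategy Mid is strictly dominated by High (I: 1>-7, II: -2>-7, III: 9>6) and is removed.
Among the remaining strategies, none is strictly dominated by another pure strategy of the same player, so the elimination stops.
Surviving strategies — Row: {High, Low}; Column: {I, II, III}.

I, II, III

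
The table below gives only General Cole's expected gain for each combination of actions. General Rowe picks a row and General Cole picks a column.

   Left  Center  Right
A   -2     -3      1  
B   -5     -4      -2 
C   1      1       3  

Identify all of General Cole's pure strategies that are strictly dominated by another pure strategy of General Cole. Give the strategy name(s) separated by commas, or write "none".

Right strictly dominates Left — A: 1>-2, B: -2>-5, C: 3>1.
Center is strictly dominated by Right (A: 1>-3, B: -2>-4, C: 3>1).
Right: no other strategy beats it everywhere (Left at A (1>-2); Center at A (1>-3)).

Left, Center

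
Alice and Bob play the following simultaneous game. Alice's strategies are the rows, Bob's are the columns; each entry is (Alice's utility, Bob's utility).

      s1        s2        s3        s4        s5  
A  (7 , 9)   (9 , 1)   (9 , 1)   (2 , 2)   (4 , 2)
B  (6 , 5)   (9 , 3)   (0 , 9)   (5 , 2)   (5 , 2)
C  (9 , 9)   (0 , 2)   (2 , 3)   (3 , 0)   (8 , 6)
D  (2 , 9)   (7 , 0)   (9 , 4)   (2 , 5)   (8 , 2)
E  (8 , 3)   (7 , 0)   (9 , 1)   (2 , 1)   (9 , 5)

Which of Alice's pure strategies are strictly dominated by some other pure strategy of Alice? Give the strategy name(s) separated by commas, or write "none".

A: no other strategy beats it everywhere (B at s1 (7>6); C at s2 (9>0); D at s1 (7>2); E at s2 (9>7)).
B: no other strategy beats it everywhere (A at s2 (9=9); C at s2 (9>0); D at s1 (6>2); E at s2 (9>7)).
C: no other strategy beats it everywhere (A at s1 (9>7); B at s1 (9>6); D at s1 (9>2); E at s1 (9>8)).
D is not dominated — it holds its own against A at s3 (9=9); B at s3 (9>0); C at s2 (7>0); E at s2 (7=7).
Nothing dominates E: A at s1 (8>7); B at s1 (8>6); C at s2 (7>0); D at s1 (8>2).

none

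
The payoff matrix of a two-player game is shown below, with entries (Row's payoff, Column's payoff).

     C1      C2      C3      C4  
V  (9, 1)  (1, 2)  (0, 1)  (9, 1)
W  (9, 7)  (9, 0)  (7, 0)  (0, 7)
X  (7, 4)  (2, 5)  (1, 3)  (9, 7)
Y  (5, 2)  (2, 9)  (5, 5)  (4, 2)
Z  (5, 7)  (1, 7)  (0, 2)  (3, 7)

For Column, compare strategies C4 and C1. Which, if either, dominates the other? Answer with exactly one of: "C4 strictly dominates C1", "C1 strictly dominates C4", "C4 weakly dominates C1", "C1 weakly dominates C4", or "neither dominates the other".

C4's payoffs vs C1's, by Row's action — V: 1=1, W: 7=7, X: 7>4, Y: 2=2, Z: 7=7.
C4 is at least as good everywhere and strictly better somewhere (tied only at V, W, Y, Z), so C4 weakly but not strictly dominates C1.

C4 weakly dominates C1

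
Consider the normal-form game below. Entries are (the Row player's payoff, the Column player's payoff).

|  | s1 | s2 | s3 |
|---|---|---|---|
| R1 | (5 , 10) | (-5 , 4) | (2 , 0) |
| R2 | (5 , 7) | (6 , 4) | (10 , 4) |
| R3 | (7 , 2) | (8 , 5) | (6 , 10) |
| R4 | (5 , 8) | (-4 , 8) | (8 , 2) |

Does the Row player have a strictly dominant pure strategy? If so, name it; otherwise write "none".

R1 fails to dominate R2 at s1 (5=5).
R2 fails to dominate R1 at s1 (5=5).
R3 fails to dominate R2 at s3 (6<10).
R4 fails to dominate R1 at s1 (5=5).
No single strategy dominates all the others.

none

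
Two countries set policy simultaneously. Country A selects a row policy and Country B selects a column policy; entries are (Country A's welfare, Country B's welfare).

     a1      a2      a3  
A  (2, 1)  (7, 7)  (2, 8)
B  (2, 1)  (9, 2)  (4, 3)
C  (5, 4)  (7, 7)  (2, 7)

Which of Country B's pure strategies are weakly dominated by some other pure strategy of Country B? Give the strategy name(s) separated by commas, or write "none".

a1, a2

a1: dominated, since a2 does at least as well everywhere (A: 7>1, B: 2>1, C: 7>4).
a3 weakly dominates a2 — A: 8>7, B: 3>2, C: 7=7.
a3: no other strategy beats it everywhere (a1 at A (8>1); a2 at A (8>7)).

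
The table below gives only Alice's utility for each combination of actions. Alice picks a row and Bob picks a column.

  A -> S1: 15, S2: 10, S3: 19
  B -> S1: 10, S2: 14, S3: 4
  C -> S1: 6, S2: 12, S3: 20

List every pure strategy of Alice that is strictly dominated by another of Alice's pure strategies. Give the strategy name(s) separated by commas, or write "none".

none

A is not dominated — it holds its own against B at S1 (15>10); C at S1 (15>6).
Nothing dominates B: A at S2 (14>10); C at S1 (10>6).
C is not dominated — it holds its own against A at S2 (12>10); B at S3 (20>4).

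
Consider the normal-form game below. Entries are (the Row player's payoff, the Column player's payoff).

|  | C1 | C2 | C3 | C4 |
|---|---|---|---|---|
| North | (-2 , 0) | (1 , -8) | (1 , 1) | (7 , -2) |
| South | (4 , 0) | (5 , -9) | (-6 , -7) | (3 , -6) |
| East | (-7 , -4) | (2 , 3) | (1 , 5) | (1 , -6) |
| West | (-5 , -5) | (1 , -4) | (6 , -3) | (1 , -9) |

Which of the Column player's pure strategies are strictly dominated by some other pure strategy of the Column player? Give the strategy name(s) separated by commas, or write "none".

C2, C4

C1 is not dominated — it holds its own against C2 at North (0>-8); C3 at South (0>-7); C4 at North (0>-2).
C2: dominated, since C3 does at least as well everywhere (North: 1>-8, South: -7>-9, East: 5>3, West: -3>-4).
Nothing dominates C3: C1 at North (1>0); C2 at North (1>-8); C4 at North (1>-2).
C1 strictly dominates C4 — North: 0>-2, South: 0>-6, East: -4>-6, West: -5>-9.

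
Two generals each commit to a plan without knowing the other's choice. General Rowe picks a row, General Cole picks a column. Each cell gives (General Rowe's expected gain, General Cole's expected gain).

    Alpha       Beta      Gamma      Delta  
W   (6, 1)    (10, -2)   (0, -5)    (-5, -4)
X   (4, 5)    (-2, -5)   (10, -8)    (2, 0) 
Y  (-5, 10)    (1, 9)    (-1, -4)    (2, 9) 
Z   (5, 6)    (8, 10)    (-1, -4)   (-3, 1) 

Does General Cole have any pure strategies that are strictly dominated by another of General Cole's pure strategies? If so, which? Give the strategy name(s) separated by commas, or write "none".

Nothing dominates Alpha: Beta at W (1>-2); Gamma at W (1>-5); Delta at W (1>-4).
Beta is not dominated — it holds its own against Alpha at Z (10>6); Gamma at W (-2>-5); Delta at W (-2>-4).
Alpha strictly dominates Gamma — W: 1>-5, X: 5>-8, Y: 10>-4, Z: 6>-4.
Alpha strictly dominates Delta — W: 1>-4, X: 5>0, Y: 10>9, Z: 6>1.

Gamma, Delta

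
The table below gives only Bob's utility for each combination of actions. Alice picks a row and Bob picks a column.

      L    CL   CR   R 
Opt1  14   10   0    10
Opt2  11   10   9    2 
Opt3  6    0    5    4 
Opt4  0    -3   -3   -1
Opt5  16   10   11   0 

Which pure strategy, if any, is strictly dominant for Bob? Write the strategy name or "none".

L vs CL: Opt1: 14>10, Opt2: 11>10, Opt3: 6>0, Opt4: 0>-3, Opt5: 16>10.
L vs CR: Opt1: 14>0, Opt2: 11>9, Opt3: 6>5, Opt4: 0>-3, Opt5: 16>11.
L vs R: Opt1: 14>10, Opt2: 11>2, Opt3: 6>4, Opt4: 0>-1, Opt5: 16>0.
L strictly beats every other strategy against every opponent action, so it is strictly dominant.

L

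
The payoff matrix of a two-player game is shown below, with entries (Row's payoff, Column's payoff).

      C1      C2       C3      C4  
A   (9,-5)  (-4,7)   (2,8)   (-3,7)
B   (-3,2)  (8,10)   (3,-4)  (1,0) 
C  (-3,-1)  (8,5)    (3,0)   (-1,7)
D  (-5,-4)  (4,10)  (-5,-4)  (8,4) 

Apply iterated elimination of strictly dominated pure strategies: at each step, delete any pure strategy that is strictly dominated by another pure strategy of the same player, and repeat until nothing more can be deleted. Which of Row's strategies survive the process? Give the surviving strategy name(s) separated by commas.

For Column, C2 strictly dominates C1 on the remaining rows (A: 7>-5, B: 10>2, C: 5>-1, D: 10>-4); eliminate C1.
Row's strategy A is strictly dominated by B (C2: 8>-4, C3: 3>2, C4: 1>-3) and is removed.
Column C3 is eliminated: C2 beats it against every remaining row (B: 10>-4, C: 5>0, D: 10>-4).
Among the remaining strategies, none is strictly dominated by another pure strategy of the same player, so the elimination stops.
Surviving strategies — Row: {B, C, D}; Column: {C2, C4}.

B, C, D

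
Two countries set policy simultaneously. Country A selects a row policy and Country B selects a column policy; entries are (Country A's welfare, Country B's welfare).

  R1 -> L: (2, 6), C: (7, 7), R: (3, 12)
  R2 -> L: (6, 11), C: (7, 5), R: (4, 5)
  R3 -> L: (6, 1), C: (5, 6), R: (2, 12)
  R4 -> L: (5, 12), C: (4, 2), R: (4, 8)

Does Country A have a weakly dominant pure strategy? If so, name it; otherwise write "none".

R2

R2 vs R1: L: 6>2, C: 7=7, R: 4>3.
R2 vs R3: L: 6=6, C: 7>5, R: 4>2.
R2 vs R4: L: 6>5, C: 7>4, R: 4=4.
R2 is at least as good as every other strategy against every opponent action, so it is weakly dominant.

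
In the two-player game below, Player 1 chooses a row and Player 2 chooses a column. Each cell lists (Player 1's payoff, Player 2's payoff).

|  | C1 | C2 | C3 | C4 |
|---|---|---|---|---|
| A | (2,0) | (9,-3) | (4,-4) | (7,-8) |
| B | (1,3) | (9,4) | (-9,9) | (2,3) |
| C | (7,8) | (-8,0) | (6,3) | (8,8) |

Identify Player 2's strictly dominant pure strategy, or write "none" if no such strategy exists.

none

C1 fails to dominate C2 at B (3<4).
C2 fails to dominate C1 at A (-3<0).
C3 fails to dominate C1 at A (-4<0).
C4 fails to dominate C1 at A (-8<0).
No single strategy dominates all the others.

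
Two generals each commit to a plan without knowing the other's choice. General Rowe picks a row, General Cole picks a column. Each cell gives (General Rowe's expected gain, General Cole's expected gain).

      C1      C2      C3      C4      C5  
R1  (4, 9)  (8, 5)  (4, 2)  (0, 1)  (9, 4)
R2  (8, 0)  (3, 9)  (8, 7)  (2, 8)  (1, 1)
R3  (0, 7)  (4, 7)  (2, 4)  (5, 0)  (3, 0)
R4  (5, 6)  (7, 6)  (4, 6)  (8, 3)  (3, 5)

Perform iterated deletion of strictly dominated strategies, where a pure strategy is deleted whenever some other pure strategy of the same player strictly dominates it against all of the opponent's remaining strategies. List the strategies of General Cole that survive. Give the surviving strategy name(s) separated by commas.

Column C4 is eliminated: C2 beats it against every remaining row (R1: 5>1, R2: 9>8, R3: 7>0, R4: 6>3).
General Rowe's strategy R3 is strictly dominated by R1 (C1: 4>0, C2: 8>4, C3: 4>2, C5: 9>3) and is removed.
General Cole's strategy C5 is strictly dominated by C2 (R1: 5>4, R2: 9>1, R4: 6>5) and is removed.
Among the remaining strategies, none is strictly dominated by another pure strategy of the same player, so the elimination stops.
Surviving strategies — General Rowe: {R1, R2, R4}; General Cole: {C1, C2, C3}.

C1, C2, C3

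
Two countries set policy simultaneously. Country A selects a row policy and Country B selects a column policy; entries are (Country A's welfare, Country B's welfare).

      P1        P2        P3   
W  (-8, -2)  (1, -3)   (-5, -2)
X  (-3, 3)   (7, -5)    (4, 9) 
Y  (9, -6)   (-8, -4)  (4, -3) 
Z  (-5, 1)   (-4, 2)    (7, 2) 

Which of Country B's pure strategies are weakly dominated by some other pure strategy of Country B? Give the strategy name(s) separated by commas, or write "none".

P1: dominated, since P3 does at least as well everywhere (W: -2=-2, X: 9>3, Y: -3>-6, Z: 2>1).
P2 is weakly dominated by P3 (W: -2>-3, X: 9>-5, Y: -3>-4, Z: 2=2).
P3: no other strategy beats it everywhere (P1 at X (9>3); P2 at W (-2>-3)).

P1, P2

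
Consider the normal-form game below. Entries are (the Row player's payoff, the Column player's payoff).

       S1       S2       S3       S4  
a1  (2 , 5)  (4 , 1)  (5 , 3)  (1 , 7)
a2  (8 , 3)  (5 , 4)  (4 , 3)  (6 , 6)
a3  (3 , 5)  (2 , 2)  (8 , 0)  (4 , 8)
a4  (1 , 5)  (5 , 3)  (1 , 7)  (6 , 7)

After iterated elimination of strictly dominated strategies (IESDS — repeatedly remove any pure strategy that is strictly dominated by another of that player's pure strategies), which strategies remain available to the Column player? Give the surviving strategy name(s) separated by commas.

Column S1 is eliminated: S4 beats it against every remaining row (a1: 7>5, a2: 6>3, a3: 8>5, a4: 7>5).
For the Column player, S4 strictly dominates S2 on the remaining rows (a1: 7>1, a2: 6>4, a3: 8>2, a4: 7>3); eliminate S2.
For the Row player, a3 strictly dominates a1 on the remaining columns (S3: 8>5, S4: 4>1); eliminate a1.
Among the remaining strategies, none is strictly dominated by another pure strategy of the same player, so the elimination stops.
Surviving strategies — the Row player: {a2, a3, a4}; the Column player: {S3, S4}.

S3, S4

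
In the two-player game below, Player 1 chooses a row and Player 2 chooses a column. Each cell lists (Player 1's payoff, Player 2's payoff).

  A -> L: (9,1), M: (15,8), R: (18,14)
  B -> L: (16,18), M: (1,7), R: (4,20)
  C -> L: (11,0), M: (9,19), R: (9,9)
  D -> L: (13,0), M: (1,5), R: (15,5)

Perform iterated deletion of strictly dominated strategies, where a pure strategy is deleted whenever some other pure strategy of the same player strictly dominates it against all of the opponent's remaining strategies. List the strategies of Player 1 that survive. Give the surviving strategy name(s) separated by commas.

For Player 2, R strictly dominates L on the remaining rows (A: 14>1, B: 20>18, C: 9>0, D: 5>0); eliminate L.
Player 1's strategy B is strictly dominated by A (M: 15>1, R: 18>4) and is removed.
Player 1's strategy C is strictly dominated by A (M: 15>9, R: 18>9) and is removed.
For Player 1, A strictly dominates D on the remaining columns (M: 15>1, R: 18>15); eliminate D.
For Player 2, R strictly dominates M on the remaining rows (A: 14>8); eliminate M.
Among the remaining strategies, none is strictly dominated by another pure strategy of the same player, so the elimination stops.
Surviving strategies — Player 1: {A}; Player 2: {R}.

A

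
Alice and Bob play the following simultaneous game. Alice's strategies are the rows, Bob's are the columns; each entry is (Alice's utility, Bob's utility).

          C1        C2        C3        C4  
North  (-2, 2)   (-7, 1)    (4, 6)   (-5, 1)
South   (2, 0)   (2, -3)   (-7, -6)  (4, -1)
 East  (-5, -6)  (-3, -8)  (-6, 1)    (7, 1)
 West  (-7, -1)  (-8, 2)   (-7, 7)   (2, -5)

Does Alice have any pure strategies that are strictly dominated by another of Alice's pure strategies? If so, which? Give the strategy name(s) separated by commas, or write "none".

West

North is not dominated — it holds its own against South at C3 (4>-7); East at C1 (-2>-5); West at C1 (-2>-7).
Nothing dominates South: North at C1 (2>-2); East at C1 (2>-5); West at C1 (2>-7).
East is not dominated — it holds its own against North at C2 (-3>-7); South at C3 (-6>-7); West at C1 (-5>-7).
West is strictly dominated by East (C1: -5>-7, C2: -3>-8, C3: -6>-7, C4: 7>2).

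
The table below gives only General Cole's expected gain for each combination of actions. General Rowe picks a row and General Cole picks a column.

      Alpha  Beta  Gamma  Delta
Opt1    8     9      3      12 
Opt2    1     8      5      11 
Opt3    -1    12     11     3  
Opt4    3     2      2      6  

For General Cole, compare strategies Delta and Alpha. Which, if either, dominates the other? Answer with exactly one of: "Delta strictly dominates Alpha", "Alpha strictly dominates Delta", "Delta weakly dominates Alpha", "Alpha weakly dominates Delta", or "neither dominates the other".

Delta strictly dominates Alpha

Delta's payoffs vs Alpha's, by General Rowe's action — Opt1: 12>8, Opt2: 11>1, Opt3: 3>-1, Opt4: 6>3.
Every comparison favours Delta, so Delta strictly dominates Alpha.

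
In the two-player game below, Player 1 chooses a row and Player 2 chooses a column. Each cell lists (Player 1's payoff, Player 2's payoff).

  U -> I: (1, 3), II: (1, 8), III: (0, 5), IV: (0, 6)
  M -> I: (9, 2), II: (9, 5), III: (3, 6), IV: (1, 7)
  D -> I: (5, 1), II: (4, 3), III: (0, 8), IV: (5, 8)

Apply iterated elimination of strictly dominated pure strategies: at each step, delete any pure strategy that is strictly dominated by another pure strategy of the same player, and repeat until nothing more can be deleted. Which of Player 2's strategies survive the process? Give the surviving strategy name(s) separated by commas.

For Player 1, M strictly dominates U on the remaining columns (I: 9>1, II: 9>1, III: 3>0, IV: 1>0); eliminate U.
Column I is eliminated: II beats it against every remaining row (M: 5>2, D: 3>1).
Column II is eliminated: III beats it against every remaining row (M: 6>5, D: 8>3).
Among the remaining strategies, none is strictly dominated by another pure strategy of the same player, so the elimination stops.
Surviving strategies — Player 1: {M, D}; Player 2: {III, IV}.

III, IV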